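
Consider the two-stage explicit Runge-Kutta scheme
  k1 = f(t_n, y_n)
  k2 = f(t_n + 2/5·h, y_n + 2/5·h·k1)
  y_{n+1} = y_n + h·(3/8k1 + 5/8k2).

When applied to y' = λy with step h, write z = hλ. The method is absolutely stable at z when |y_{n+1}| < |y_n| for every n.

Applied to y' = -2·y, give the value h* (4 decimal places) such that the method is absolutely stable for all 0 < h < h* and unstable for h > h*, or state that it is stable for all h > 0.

With y'=λy (z=hλ):
  k1=λy_n ⇒ h·k1=z·y_n;  k2=λ(1+2/5z)y_n ⇒ h·k2=z(1+2/5z)y_n
  y_{n+1}/y_n = 1 + 3/8z + 5/8z(1+2/5z) = 1 + z + 1/4z²
  R(z) = 1 + z + 1/4z².

Need |R(x)|<1, x<0.
x=-1.26: |R|=0.1369
R=1: x+1/4x²=0 ⇒ x=−4=-4.0000; min R=1−1/(4·1/4)=0.0000>−1
Confirm numerically:
  x=-3.418: |R|=0.50268 <1
  x=-3.259: |R|=0.39627 <1
  x=-3.062: |R|=0.28196 <1
  x=-3.038: |R|=0.26936 <1
  x=-4.569: |R|=1.64994 >1
  x=-4.381: |R|=1.41729 >1
Interval (-4.0000, 0).

(-4.0000,0); λ=-2 ⇒ h* = (4)/2 = 2.0000.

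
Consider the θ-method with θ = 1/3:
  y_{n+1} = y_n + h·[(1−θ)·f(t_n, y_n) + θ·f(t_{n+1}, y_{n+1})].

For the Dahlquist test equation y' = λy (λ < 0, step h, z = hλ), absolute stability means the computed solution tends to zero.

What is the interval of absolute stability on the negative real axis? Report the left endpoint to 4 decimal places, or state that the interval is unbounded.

(-6.0000, 0).

Test eqn y'=λy, z=hλ:
  y_{n+1} = y_n + z·[2/3·y_n + 1/3·y_{n+1}] ⇒ (1 − 1/3z)y_{n+1} = (1 + 2/3z)y_n
  so R(z) = (1 + 2/3z)/(1 − 1/3z).

Boundary: |R(x)|=1, x<0.
x=-1.05: |R|=0.2222
R=−1: 1+2/3x = −1+1/3x ⇒ -1/3x=2 ⇒ x=2/(-1/3)=-6.0000
Confirm numerically:
  x=-4.948: |R|=0.86764 <1
  x=-4.387: |R|=0.78164 <1
  x=-4.116: |R|=0.73524 <1
  x=-3.963: |R|=0.70745 <1
  x=-6.087: |R|=1.00957 >1
  x=-6.051: |R|=1.00563 >1
Stable set (-6.0000, 0).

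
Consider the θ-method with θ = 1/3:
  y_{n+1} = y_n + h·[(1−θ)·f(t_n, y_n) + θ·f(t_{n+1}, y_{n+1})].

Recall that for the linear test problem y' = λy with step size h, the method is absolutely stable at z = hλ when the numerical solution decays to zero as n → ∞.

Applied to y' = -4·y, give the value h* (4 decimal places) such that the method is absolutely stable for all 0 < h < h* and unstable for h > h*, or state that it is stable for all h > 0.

On y'=λy, z=hλ:
  y_{n+1} = y_n + z·[2/3·y_n + 1/3·y_{n+1}] ⇒ (1 − 1/3z)y_{n+1} = (1 + 2/3z)y_n
  so R(z) = (1 + 2/3z)/(1 − 1/3z).

Need |R(x)|<1, x<0.
x=-0.68: |R|=0.4457
R=−1: 1+2/3x = −1+1/3x ⇒ -1/3x=2 ⇒ x=2/(-1/3)=-6.0000
Confirm numerically:
  x=-5.290: |R|=0.91435 <1
  x=-5.100: |R|=0.88889 <1
  x=-4.602: |R|=0.81610 <1
  x=-4.513: |R|=0.80208 <1
  x=-6.219: |R|=1.02376 >1
  x=-6.164: |R|=1.01790 >1
Stable set (-6.0000, 0).

(-6.0000,0); λ=-4 ⇒ h* = (6)/4 = 1.5000.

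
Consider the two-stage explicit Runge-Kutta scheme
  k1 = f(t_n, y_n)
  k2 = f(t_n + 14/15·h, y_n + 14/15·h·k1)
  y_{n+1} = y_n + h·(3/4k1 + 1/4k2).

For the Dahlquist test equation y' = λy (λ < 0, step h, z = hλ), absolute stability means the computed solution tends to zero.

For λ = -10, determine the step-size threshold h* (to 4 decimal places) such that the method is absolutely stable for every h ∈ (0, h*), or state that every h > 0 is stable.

(-4.2857,0); λ=-10 ⇒ h* = (30/7)/10 = 0.4286.

With y'=λy (z=hλ):
  k1=λy_n ⇒ h·k1=z·y_n;  k2=λ(1+14/15z)y_n ⇒ h·k2=z(1+14/15z)y_n
  y_{n+1}/y_n = 1 + 3/4z + 1/4z(1+14/15z) = 1 + z + 7/30z²
  so R(z) = 1 + z + 7/30z².

Boundary: |R(x)|=1, x<0.
x=-0.95: |R|=0.2606
R=1: x+7/30x²=0 ⇒ x=−30/7=-4.2857; min R=1−1/(4·7/30)=-0.0714>−1
Confirm numerically:
  x=-3.950: |R|=0.69058 <1
  x=-2.980: |R|=0.09209 <1
  x=-2.432: |R|=0.05192 <1
  x=-4.641: |R|=1.38474 >1
  x=-4.353: |R|=1.06834 >1
  x=-4.340: |R|=1.05497 >1
So |R|<1 on (-4.2857, 0).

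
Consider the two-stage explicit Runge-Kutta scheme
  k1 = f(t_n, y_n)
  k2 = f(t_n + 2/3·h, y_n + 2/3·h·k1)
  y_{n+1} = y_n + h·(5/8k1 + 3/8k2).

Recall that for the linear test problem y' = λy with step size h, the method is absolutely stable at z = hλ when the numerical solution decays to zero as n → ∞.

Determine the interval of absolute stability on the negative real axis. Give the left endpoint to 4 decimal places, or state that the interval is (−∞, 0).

(-4.0000, 0).

Set f=λy, z=hλ:
  k1=λy_n ⇒ h·k1=z·y_n;  k2=λ(1+2/3z)y_n ⇒ h·k2=z(1+2/3z)y_n
  y_{n+1}/y_n = 1 + 5/8z + 3/8z(1+2/3z) = 1 + z + 1/4z²
  so R(z) = 1 + z + 1/4z².

Find x<0 with |R(x)|<1.
x=-0.7: |R|=0.4225
R=1: x+1/4x²=0 ⇒ x=−4=-4.0000; min R=1−1/(4·1/4)=0.0000>−1
Confirm numerically:
  x=-3.859: |R|=0.86397 <1
  x=-3.512: |R|=0.57154 <1
  x=-2.530: |R|=0.07022 <1
  x=-1.811: |R|=0.00893 <1
  x=-4.428: |R|=1.47380 >1
  x=-4.419: |R|=1.46289 >1
  x=-4.254: |R|=1.27013 >1
So |R|<1 on (-4.0000, 0).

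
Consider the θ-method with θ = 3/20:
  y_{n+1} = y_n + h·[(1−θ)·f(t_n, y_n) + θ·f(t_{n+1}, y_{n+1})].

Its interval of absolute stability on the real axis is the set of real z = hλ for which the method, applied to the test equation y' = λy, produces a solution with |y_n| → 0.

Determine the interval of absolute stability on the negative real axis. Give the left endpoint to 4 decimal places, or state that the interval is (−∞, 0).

Set f=λy, z=hλ:
  y_{n+1} = y_n + z·[17/20·y_n + 3/20·y_{n+1}] ⇒ (1 − 3/20z)y_{n+1} = (1 + 17/20z)y_n
  R(z) = (1 + 17/20z)/(1 − 3/20z).

Solve |R(x)|<1 on ℝ⁻.
x=-0.87: |R|=0.2304
R=−1: 1+17/20x = −1+3/20x ⇒ -7/10x=2 ⇒ x=2/(-7/10)=-2.8571
Confirm numerically:
  x=-2.519: |R|=0.82821 <1
  x=-2.242: |R|=0.67777 <1
  x=-2.005: |R|=0.54142 <1
  x=-3.354: |R|=1.23139 >1
  x=-3.324: |R|=1.21807 >1
  x=-2.898: |R|=1.01993 >1
Stable set (-2.8571, 0).

(-2.8571, 0).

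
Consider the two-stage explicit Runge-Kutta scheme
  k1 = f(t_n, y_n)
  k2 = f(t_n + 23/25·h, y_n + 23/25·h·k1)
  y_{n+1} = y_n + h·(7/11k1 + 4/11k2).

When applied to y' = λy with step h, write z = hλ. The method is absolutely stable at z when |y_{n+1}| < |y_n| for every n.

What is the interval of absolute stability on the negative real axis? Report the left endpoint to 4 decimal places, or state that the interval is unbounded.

Test eqn y'=λy, z=hλ:
  k1=λy_n ⇒ h·k1=z·y_n;  k2=λ(1+23/25z)y_n ⇒ h·k2=z(1+23/25z)y_n
  y_{n+1}/y_n = 1 + 7/11z + 4/11z(1+23/25z) = 1 + z + 92/275z²
  Hence R(z) = 1 + z + 92/275z².

Find x<0 with |R(x)|<1.
x=-0.53: |R|=0.5640
R=1: x+92/275x²=0 ⇒ x=−275/92=-2.9891; min R=1−1/(4·92/275)=0.2527>−1
Confirm numerically:
  x=-2.543: |R|=0.62045 <1
  x=-2.369: |R|=0.50852 <1
  x=-2.127: |R|=0.38653 <1
  x=-2.035: |R|=0.35043 <1
  x=-3.441: |R|=1.52018 >1
  x=-3.346: |R|=1.39948 >1
Stable set (-2.9891, 0).

(-2.9891, 0).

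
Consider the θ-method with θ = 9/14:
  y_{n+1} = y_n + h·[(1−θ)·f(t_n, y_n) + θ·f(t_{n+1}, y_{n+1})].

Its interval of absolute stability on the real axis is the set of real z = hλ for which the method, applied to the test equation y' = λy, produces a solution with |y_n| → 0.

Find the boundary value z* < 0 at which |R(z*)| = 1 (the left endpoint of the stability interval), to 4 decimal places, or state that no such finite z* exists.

interval (−∞, 0).

With y'=λy (z=hλ):
  y_{n+1} = y_n + z·[5/14·y_n + 9/14·y_{n+1}] ⇒ (1 − 9/14z)y_{n+1} = (1 + 5/14z)y_n
  R(z) = (1 + 5/14z)/(1 − 9/14z).

Need |R(x)|<1, x<0.
x=-0.58: |R|=0.5775
x=-2: |R|=0.1250
x=-10: |R|=0.3462
x=-100: |R|=0.5317
θ=9/14≥1/2 ⇒ |1+5/14x|<|1−9/14x| ∀x<0 ⇒ interval (−∞,0).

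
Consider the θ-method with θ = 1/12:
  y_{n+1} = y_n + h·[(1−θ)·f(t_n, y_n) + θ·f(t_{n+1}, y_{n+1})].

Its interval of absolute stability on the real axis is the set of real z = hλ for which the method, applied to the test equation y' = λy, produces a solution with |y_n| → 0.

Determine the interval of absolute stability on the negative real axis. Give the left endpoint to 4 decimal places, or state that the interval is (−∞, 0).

With y'=λy (z=hλ):
  y_{n+1} = y_n + z·[11/12·y_n + 1/12·y_{n+1}] ⇒ (1 − 1/12z)y_{n+1} = (1 + 11/12z)y_n
  R(z) = (1 + 11/12z)/(1 − 1/12z).

Solve |R(x)|<1 on ℝ⁻.
x=-0.62: |R|=0.4105
R=−1: 1+11/12x = −1+1/12x ⇒ -5/6x=2 ⇒ x=2/(-5/6)=-2.4000
Confirm numerically:
  x=-1.918: |R|=0.65369 <1
  x=-1.885: |R|=0.62910 <1
  x=-1.810: |R|=0.57277 <1
  x=-1.048: |R|=0.03617 <1
  x=-2.723: |R|=1.21938 >1
  x=-2.664: |R|=1.18003 >1
  x=-2.544: |R|=1.09901 >1
So |R|<1 on (-2.4000, 0).

z∈(-2.4000,0).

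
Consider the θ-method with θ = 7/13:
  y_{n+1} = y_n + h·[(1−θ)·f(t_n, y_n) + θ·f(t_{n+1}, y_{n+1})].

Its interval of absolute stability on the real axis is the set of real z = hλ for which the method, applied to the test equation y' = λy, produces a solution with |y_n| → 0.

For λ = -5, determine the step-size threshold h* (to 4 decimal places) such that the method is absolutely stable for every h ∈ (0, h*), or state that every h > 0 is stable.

Set f=λy, z=hλ:
  y_{n+1} = y_n + z·[6/13·y_n + 7/13·y_{n+1}] ⇒ (1 − 7/13z)y_{n+1} = (1 + 6/13z)y_n
  ⇒ R(z) = (1 + 6/13z)/(1 − 7/13z).

Boundary: |R(x)|=1, x<0.
x=-0.34: |R|=0.7126
x=-2: |R|=0.0370
x=-10: |R|=0.5663
x=-100: |R|=0.8233
θ=7/13≥1/2 ⇒ |1+6/13x|<|1−7/13x| ∀x<0 ⇒ stable on all of ℝ⁻.

(−∞, 0) — no finite endpoint. Any h>0 works for λ=-5.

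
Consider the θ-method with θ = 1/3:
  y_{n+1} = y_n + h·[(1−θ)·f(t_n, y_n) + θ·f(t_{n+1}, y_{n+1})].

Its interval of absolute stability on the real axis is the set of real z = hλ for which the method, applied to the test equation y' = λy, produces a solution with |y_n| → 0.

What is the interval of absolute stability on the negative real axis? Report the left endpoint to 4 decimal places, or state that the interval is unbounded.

(-6.0000, 0).

Test eqn y'=λy, z=hλ:
  y_{n+1} = y_n + z·[2/3·y_n + 1/3·y_{n+1}] ⇒ (1 − 1/3z)y_{n+1} = (1 + 2/3z)y_n
  ⇒ R(z) = (1 + 2/3z)/(1 − 1/3z).

Need |R(x)|<1, x<0.
x=-0.37: |R|=0.6706
R=−1: 1+2/3x = −1+1/3x ⇒ -1/3x=2 ⇒ x=2/(-1/3)=-6.0000
Confirm numerically:
  x=-5.867: |R|=0.98500 <1
  x=-5.736: |R|=0.96978 <1
  x=-2.653: |R|=0.40792 <1
  x=-2.512: |R|=0.36720 <1
  x=-6.121: |R|=1.01327 >1
  x=-6.060: |R|=1.00662 >1
Stable set (-6.0000, 0).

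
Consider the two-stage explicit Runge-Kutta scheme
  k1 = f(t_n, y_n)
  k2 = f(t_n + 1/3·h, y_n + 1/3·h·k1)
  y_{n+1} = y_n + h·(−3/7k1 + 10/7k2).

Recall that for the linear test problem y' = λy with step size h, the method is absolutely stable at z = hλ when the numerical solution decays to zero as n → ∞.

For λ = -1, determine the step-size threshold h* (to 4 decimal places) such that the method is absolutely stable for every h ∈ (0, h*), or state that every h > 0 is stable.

Test eqn y'=λy, z=hλ:
  k1=λy_n ⇒ h·k1=z·y_n;  k2=λ(1+1/3z)y_n ⇒ h·k2=z(1+1/3z)y_n
  y_{n+1}/y_n = 1 − 3/7z + 10/7z(1+1/3z) = 1 + z + 10/21z²
  ⇒ R(z) = 1 + z + 10/21z².

Boundary: |R(x)|=1, x<0.
x=-0.6: |R|=0.5714
R=1: x+10/21x²=0 ⇒ x=−21/10=-2.1000; min R=1−1/(4·10/21)=0.4750>−1
Confirm numerically:
  x=-1.973: |R|=0.88068 <1
  x=-1.581: |R|=0.60927 <1
  x=-1.084: |R|=0.47555 <1
  x=-2.639: |R|=1.67734 >1
  x=-2.570: |R|=1.57519 >1
  x=-2.342: |R|=1.26989 >1
Interval (-2.1000, 0).

(-2.1000,0); λ=-1 ⇒ h* = (21/10)/1 = 2.1000.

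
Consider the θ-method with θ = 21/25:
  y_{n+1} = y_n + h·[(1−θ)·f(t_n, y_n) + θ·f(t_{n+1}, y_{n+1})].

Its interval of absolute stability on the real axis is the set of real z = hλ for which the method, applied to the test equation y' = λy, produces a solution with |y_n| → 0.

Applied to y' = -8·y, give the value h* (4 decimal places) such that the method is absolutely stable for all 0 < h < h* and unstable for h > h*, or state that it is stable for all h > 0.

With y'=λy (z=hλ):
  y_{n+1} = y_n + z·[4/25·y_n + 21/25·y_{n+1}] ⇒ (1 − 21/25z)y_{n+1} = (1 + 4/25z)y_n
  ⇒ R(z) = (1 + 4/25z)/(1 − 21/25z).

Need |R(x)|<1, x<0.
x=-0.35: |R|=0.7295
x=-2: |R|=0.2537
x=-10: |R|=0.0638
x=-100: |R|=0.1765
θ=21/25≥1/2 ⇒ |1+4/25x|<|1−21/25x| ∀x<0 ⇒ stable on all of ℝ⁻.

unbounded; (−∞, 0). Any h>0 works for λ=-8.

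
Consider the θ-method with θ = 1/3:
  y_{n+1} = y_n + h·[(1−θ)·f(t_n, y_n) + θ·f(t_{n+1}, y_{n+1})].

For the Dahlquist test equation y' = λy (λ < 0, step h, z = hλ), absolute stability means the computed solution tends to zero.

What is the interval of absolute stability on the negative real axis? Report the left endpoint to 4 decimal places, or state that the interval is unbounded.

(-6.0000, 0).

Test eqn y'=λy, z=hλ:
  y_{n+1} = y_n + z·[2/3·y_n + 1/3·y_{n+1}] ⇒ (1 − 1/3z)y_{n+1} = (1 + 2/3z)y_n
  so R(z) = (1 + 2/3z)/(1 − 1/3z).

Solve |R(x)|<1 on ℝ⁻.
x=-0.64: |R|=0.4725
R=−1: 1+2/3x = −1+1/3x ⇒ -1/3x=2 ⇒ x=2/(-1/3)=-6.0000
Confirm numerically:
  x=-5.528: |R|=0.94465 <1
  x=-5.096: |R|=0.88834 <1
  x=-4.446: |R|=0.79130 <1
  x=-3.733: |R|=0.66330 <1
  x=-6.563: |R|=1.05887 >1
  x=-6.460: |R|=1.04863 >1
  x=-6.032: |R|=1.00354 >1
So |R|<1 on (-6.0000, 0).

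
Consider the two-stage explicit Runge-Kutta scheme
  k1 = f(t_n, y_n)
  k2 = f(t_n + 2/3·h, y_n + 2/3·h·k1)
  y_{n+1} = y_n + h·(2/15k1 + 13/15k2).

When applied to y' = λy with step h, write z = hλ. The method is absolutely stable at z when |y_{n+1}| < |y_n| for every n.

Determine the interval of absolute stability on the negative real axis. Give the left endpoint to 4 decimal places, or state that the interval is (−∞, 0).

(-1.7308, 0).

With y'=λy (z=hλ):
  k1=λy_n ⇒ h·k1=z·y_n;  k2=λ(1+2/3z)y_n ⇒ h·k2=z(1+2/3z)y_n
  y_{n+1}/y_n = 1 + 2/15z + 13/15z(1+2/3z) = 1 + z + 26/45z²
  Hence R(z) = 1 + z + 26/45z².

Need |R(x)|<1, x<0.
x=-1.27: |R|=0.6619
R=1: x+26/45x²=0 ⇒ x=−45/26=-1.7308; min R=1−1/(4·26/45)=0.5673>−1
Confirm numerically:
  x=-1.041: |R|=0.58513 <1
  x=-1.009: |R|=0.57922 <1
  x=-0.876: |R|=0.56737 <1
  x=-2.313: |R|=1.77809 >1
  x=-2.247: |R|=1.67021 >1
  x=-1.935: |R|=1.22833 >1
So |R|<1 on (-1.7308, 0).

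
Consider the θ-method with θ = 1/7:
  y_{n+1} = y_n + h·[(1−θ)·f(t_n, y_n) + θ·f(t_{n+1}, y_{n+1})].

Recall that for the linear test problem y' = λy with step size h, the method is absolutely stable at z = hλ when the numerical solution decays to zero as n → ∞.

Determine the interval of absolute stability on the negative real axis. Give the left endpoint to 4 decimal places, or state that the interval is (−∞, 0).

z∈(-2.8000,0).

Set f=λy, z=hλ:
  y_{n+1} = y_n + z·[6/7·y_n + 1/7·y_{n+1}] ⇒ (1 − 1/7z)y_{n+1} = (1 + 6/7z)y_n
  Hence R(z) = (1 + 6/7z)/(1 − 1/7z).

Solve |R(x)|<1 on ℝ⁻.
x=-0.57: |R|=0.4729
R=−1: 1+6/7x = −1+1/7x ⇒ -5/7x=2 ⇒ x=2/(-5/7)=-2.8000
Confirm numerically:
  x=-2.715: |R|=0.95625 <1
  x=-1.925: |R|=0.50980 <1
  x=-1.794: |R|=0.42802 <1
  x=-1.565: |R|=0.27904 <1
  x=-3.191: |R|=1.19184 >1
  x=-3.131: |R|=1.16336 >1
So |R|<1 on (-2.8000, 0).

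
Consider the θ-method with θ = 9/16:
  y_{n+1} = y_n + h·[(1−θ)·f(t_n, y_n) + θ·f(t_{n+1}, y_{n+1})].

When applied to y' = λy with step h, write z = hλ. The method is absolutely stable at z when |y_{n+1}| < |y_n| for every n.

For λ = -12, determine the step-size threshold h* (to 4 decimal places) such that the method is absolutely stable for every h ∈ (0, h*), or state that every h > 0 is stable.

unbounded; (−∞, 0). Any h>0 works for λ=-12.

On y'=λy, z=hλ:
  y_{n+1} = y_n + z·[7/16·y_n + 9/16·y_{n+1}] ⇒ (1 − 9/16z)y_{n+1} = (1 + 7/16z)y_n
  Hence R(z) = (1 + 7/16z)/(1 − 9/16z).

Need |R(x)|<1, x<0.
x=-1.27: |R|=0.2592
x=-2: |R|=0.0588
x=-10: |R|=0.5094
x=-100: |R|=0.7467
θ=9/16≥1/2 ⇒ |1+7/16x|<|1−9/16x| ∀x<0 ⇒ unbounded interval.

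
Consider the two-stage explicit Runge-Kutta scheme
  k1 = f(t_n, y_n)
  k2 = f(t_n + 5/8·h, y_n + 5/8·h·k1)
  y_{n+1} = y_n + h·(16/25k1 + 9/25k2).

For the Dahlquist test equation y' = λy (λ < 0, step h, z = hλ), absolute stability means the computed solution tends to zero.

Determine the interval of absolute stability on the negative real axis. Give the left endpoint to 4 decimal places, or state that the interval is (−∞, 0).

(-4.4444, 0).

With y'=λy (z=hλ):
  k1=λy_n ⇒ h·k1=z·y_n;  k2=λ(1+5/8z)y_n ⇒ h·k2=z(1+5/8z)y_n
  y_{n+1}/y_n = 1 + 16/25z + 9/25z(1+5/8z) = 1 + z + 9/40z²
  so R(z) = 1 + z + 9/40z².

Boundary: |R(x)|=1, x<0.
x=-1.51: |R|=0.0030
R=1: x+9/40x²=0 ⇒ x=−40/9=-4.4444; min R=1−1/(4·9/40)=-0.1111>−1
Confirm numerically:
  x=-4.121: |R|=0.70009 <1
  x=-3.828: |R|=0.46906 <1
  x=-3.667: |R|=0.35855 <1
  x=-2.103: |R|=0.10791 <1
  x=-4.916: |R|=1.52159 >1
  x=-4.823: |R|=1.41080 >1
Stable set (-4.4444, 0).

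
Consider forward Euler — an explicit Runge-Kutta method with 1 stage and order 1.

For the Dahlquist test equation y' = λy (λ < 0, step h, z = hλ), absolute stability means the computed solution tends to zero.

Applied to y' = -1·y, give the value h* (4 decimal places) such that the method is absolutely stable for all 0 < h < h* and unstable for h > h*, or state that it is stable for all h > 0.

On y'=λy, z=hλ:
  order 1, 1-stage ⇒ R(z)=1+z
  (e.g. R(-1.36)=-0.36000, |R|=0.36000)

Boundary: |R(x)|=1, x<0.
x=-1.36: |R|=0.3600
|R(-2.24)|=1.2400 |R(-1.45)|=0.4500 |R(-0.53)|=0.4700
Bisect:
  x_lo=-2.6177 |R|=1.6177  x_hi=-0.3744 |R|=0.6256
  mid=-1.49606 |R|=0.49606 →hi
  mid=-2.05690 |R|=1.05690 →lo
  mid=-1.77648 |R|=0.77648 →hi
  mid=-1.91669 |R|=0.91669 →hi
  mid=-1.98680 |R|=0.98680 →hi
  mid=-2.02185 |R|=1.02185 →lo
  mid=-2.00432 |R|=1.00432 →lo
  mid=-1.99556 |R|=0.99556 →hi
  mid=-1.99994 |R|=0.99994 →hi
  mid=-2.00213 |R|=1.00213 →lo
  ...
  [-2.00008,-1.99994] ⇒ x*=-2.0000
Interval (-2.0000, 0).

(-2.0000,0); λ=-1 ⇒ h* = 2.0000.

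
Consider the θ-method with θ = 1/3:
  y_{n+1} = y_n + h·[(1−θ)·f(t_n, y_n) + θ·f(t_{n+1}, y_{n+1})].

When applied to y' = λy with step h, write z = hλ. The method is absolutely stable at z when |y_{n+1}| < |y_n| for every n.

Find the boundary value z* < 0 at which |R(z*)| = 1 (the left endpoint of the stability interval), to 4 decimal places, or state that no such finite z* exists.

On y'=λy, z=hλ:
  y_{n+1} = y_n + z·[2/3·y_n + 1/3·y_{n+1}] ⇒ (1 − 1/3z)y_{n+1} = (1 + 2/3z)y_n
  Hence R(z) = (1 + 2/3z)/(1 − 1/3z).

Find x<0 with |R(x)|<1.
x=-1.3: |R|=0.0930
R=−1: 1+2/3x = −1+1/3x ⇒ -1/3x=2 ⇒ x=2/(-1/3)=-6.0000
Confirm numerically:
  x=-5.079: |R|=0.88600 <1
  x=-5.061: |R|=0.88351 <1
  x=-4.113: |R|=0.73471 <1
  x=-2.534: |R|=0.37369 <1
  x=-6.472: |R|=1.04983 >1
  x=-6.361: |R|=1.03856 >1
  x=-6.119: |R|=1.01305 >1
Stable set (-6.0000, 0).

left endpoint -6.0000.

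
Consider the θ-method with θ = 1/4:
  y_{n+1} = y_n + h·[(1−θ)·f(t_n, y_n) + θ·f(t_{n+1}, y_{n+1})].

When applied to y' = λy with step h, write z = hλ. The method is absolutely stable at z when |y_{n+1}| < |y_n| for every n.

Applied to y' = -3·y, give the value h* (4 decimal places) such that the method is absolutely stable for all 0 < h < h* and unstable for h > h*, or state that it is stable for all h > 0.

Set f=λy, z=hλ:
  y_{n+1} = y_n + z·[3/4·y_n + 1/4·y_{n+1}] ⇒ (1 − 1/4z)y_{n+1} = (1 + 3/4z)y_n
  R(z) = (1 + 3/4z)/(1 − 1/4z).

Solve |R(x)|<1 on ℝ⁻.
x=-1.66: |R|=0.1731
R=−1: 1+3/4x = −1+1/4x ⇒ -1/2x=2 ⇒ x=2/(-1/2)=-4.0000
Confirm numerically:
  x=-3.130: |R|=0.75596 <1
  x=-2.480: |R|=0.53086 <1
  x=-2.120: |R|=0.38562 <1
  x=-4.538: |R|=1.12602 >1
  x=-4.402: |R|=1.09569 >1
  x=-4.102: |R|=1.02518 >1
Interval (-4.0000, 0).

(-4.0000,0); λ=-3 ⇒ h* = (4)/3 = 1.3333.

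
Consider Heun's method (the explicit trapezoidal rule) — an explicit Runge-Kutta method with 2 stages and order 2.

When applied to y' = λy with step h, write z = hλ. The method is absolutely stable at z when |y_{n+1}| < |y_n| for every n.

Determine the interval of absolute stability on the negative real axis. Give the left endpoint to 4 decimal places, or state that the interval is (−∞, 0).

Set f=λy, z=hλ:
  order 2, 2-stage ⇒ R(z)=1+z+z^2/2
  (e.g. R(-0.81)=0.51805, |R|=0.51805)

Find x<0 with |R(x)|<1.
x=-0.81: |R|=0.5181
|R(-2.08)|=1.0832 |R(-1.44)|=0.5968 |R(-0.52)|=0.6152
Bisect:
  x_lo=-2.8003 |R|=2.1206  x_hi=-0.1292 |R|=0.8791
  mid=-1.46477 |R|=0.60800 →hi
  mid=-2.13254 |R|=1.14132 →lo
  mid=-1.79865 |R|=0.81892 →hi
  mid=-1.96560 |R|=0.96619 →hi
  mid=-2.04907 |R|=1.05027 →lo
  mid=-2.00733 |R|=1.00736 →lo
  mid=-1.98646 |R|=0.98655 →hi
  mid=-1.99690 |R|=0.99690 →hi
  ...
  [-2.00016,-1.99999] ⇒ x*=-2.0000
Stable set (-2.0000, 0).

(-2.0000, 0).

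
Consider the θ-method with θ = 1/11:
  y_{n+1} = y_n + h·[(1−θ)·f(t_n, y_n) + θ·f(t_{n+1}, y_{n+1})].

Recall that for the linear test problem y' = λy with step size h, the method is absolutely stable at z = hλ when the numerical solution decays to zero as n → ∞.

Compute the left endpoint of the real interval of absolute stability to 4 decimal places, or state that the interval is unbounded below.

With y'=λy (z=hλ):
  y_{n+1} = y_n + z·[10/11·y_n + 1/11·y_{n+1}] ⇒ (1 − 1/11z)y_{n+1} = (1 + 10/11z)y_n
  ⇒ R(z) = (1 + 10/11z)/(1 − 1/11z).

Need |R(x)|<1, x<0.
x=-0.89: |R|=0.1766
R=−1: 1+10/11x = −1+1/11x ⇒ -9/11x=2 ⇒ x=2/(-9/11)=-2.4444
Confirm numerically:
  x=-2.067: |R|=0.74003 <1
  x=-2.017: |R|=0.70446 <1
  x=-1.600: |R|=0.39683 <1
  x=-1.125: |R|=0.02062 <1
  x=-2.833: |R|=1.25280 >1
  x=-2.795: |R|=1.22871 >1
  x=-2.563: |R|=1.07867 >1
Stable set (-2.4444, 0).

left endpoint -2.4444.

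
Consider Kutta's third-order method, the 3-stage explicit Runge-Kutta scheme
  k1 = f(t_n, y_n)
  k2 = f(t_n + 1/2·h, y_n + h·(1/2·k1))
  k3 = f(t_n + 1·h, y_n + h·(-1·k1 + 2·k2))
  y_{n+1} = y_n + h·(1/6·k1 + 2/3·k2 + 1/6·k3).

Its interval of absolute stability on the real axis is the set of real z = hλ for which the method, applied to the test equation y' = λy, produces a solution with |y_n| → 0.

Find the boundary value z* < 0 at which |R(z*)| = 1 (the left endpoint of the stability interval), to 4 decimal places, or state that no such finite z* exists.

z* = -2.5127.

On y'=λy, z=hλ:
  order 3, 3-stage ⇒ R(z)=1+z+z^2/2+z^3/6
  (e.g. R(-1.64)=-0.03036, |R|=0.03036)

Boundary: |R(x)|=1, x<0.
x=-1.64: |R|=0.0304
|R(-1.86)|=0.2027 |R(-1.54)|=0.0371 |R(-0.76)|=0.4556
Bisect:
  x_lo=-2.9268 |R|=1.8223  x_hi=-0.1525 |R|=0.8586
  mid=-1.53964 |R|=0.03732 →hi
  mid=-2.23323 |R|=0.59587 →hi
  mid=-2.58002 |R|=1.11409 →lo
  mid=-2.40662 |R|=0.83383 →hi
  mid=-2.49332 |R|=0.96835 →hi
  mid=-2.53667 |R|=1.03977 →lo
  mid=-2.51500 |R|=1.00370 →lo
  mid=-2.50416 |R|=0.98594 →hi
  ...
  [-2.51279,-2.51263] ⇒ x*=-2.5127
Stable set (-2.5127, 0).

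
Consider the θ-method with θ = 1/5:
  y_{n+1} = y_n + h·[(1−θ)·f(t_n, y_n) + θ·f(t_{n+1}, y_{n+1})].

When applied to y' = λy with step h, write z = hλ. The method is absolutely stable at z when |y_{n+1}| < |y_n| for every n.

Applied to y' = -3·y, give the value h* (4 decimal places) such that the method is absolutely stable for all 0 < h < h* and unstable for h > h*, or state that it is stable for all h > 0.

Set f=λy, z=hλ:
  y_{n+1} = y_n + z·[4/5·y_n + 1/5·y_{n+1}] ⇒ (1 − 1/5z)y_{n+1} = (1 + 4/5z)y_n
  ⇒ R(z) = (1 + 4/5z)/(1 − 1/5z).

Find x<0 with |R(x)|<1.
x=-1.51: |R|=0.1598
R=−1: 1+4/5x = −1+1/5x ⇒ -3/5x=2 ⇒ x=2/(-3/5)=-3.3333
Confirm numerically:
  x=-2.801: |R|=0.79528 <1
  x=-2.445: |R|=0.64204 <1
  x=-2.443: |R|=0.64114 <1
  x=-3.875: |R|=1.18310 >1
  x=-3.588: |R|=1.08896 >1
Interval (-3.3333, 0).

(-3.3333,0); λ=-3 ⇒ h* = (10/3)/3 = 1.1111.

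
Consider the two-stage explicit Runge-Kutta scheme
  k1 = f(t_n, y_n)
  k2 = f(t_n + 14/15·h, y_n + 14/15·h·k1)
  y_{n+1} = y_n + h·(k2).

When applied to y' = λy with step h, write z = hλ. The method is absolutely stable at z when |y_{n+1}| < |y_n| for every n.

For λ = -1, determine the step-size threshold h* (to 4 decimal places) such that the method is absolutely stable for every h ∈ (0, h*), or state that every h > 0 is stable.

(-1.0714,0); λ=-1 ⇒ h* = (15/14)/1 = 1.0714.

Test eqn y'=λy, z=hλ:
  k1=λy_n ⇒ h·k1=z·y_n;  k2=λ(1+14/15z)y_n ⇒ h·k2=z(1+14/15z)y_n
  y_{n+1}/y_n = 1 + z(1+14/15z) = 1 + z + 14/15z²
  R(z) = 1 + z + 14/15z².

Need |R(x)|<1, x<0.
x=-1.53: |R|=1.6548
R=1: x+14/15x²=0 ⇒ x=−15/14=-1.0714; min R=1−1/(4·14/15)=0.7321>−1
Confirm numerically:
  x=-0.934: |R|=0.88020 <1
  x=-0.756: |R|=0.77743 <1
  x=-0.721: |R|=0.76418 <1
  x=-0.431: |R|=0.74238 <1
  x=-1.560: |R|=1.71136 >1
  x=-1.234: |R|=1.18724 >1
  x=-1.182: |R|=1.12198 >1
Stable set (-1.0714, 0).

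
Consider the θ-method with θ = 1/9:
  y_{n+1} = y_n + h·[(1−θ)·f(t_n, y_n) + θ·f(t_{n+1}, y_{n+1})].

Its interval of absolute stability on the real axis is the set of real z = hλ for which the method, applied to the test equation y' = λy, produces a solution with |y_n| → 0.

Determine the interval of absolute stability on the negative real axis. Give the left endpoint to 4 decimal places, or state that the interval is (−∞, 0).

z∈(-2.5714,0).

On y'=λy, z=hλ:
  y_{n+1} = y_n + z·[8/9·y_n + 1/9·y_{n+1}] ⇒ (1 − 1/9z)y_{n+1} = (1 + 8/9z)y_n
  so R(z) = (1 + 8/9z)/(1 − 1/9z).

Find x<0 with |R(x)|<1.
x=-0.94: |R|=0.1489
R=−1: 1+8/9x = −1+1/9x ⇒ -7/9x=2 ⇒ x=2/(-7/9)=-2.5714
Confirm numerically:
  x=-2.127: |R|=0.72041 <1
  x=-1.535: |R|=0.31134 <1
  x=-1.500: |R|=0.28571 <1
  x=-1.038: |R|=0.06934 <1
  x=-3.090: |R|=1.30025 >1
  x=-2.965: |R|=1.23025 >1
  x=-2.896: |R|=1.19099 >1
Interval (-2.5714, 0).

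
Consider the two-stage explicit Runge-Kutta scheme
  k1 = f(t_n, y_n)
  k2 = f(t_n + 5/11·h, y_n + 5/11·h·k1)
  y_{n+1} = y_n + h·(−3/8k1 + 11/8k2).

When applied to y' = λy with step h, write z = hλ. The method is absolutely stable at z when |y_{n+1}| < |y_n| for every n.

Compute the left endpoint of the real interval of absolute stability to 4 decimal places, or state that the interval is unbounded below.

On y'=λy, z=hλ:
  k1=λy_n ⇒ h·k1=z·y_n;  k2=λ(1+5/11z)y_n ⇒ h·k2=z(1+5/11z)y_n
  y_{n+1}/y_n = 1 − 3/8z + 11/8z(1+5/11z) = 1 + z + 5/8z²
  Hence R(z) = 1 + z + 5/8z².

Find x<0 with |R(x)|<1.
x=-1.12: |R|=0.6640
R=1: x+5/8x²=0 ⇒ x=−8/5=-1.6000; min R=1−1/(4·5/8)=0.6000>−1
Confirm numerically:
  x=-1.332: |R|=0.77689 <1
  x=-1.277: |R|=0.74221 <1
  x=-0.965: |R|=0.61702 <1
  x=-0.820: |R|=0.60025 <1
  x=-1.968: |R|=1.45264 >1
  x=-1.876: |R|=1.32361 >1
  x=-1.751: |R|=1.16525 >1
Interval (-1.6000, 0).

left endpoint -1.6000.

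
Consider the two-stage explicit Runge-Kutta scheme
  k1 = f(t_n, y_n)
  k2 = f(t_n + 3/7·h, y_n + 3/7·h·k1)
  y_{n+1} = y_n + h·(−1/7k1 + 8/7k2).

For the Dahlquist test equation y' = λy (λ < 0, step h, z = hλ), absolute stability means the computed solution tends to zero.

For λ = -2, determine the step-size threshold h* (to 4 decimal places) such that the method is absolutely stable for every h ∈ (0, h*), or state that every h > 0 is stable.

(-2.0417,0); λ=-2 ⇒ h* = (49/24)/2 = 1.0208.

On y'=λy, z=hλ:
  k1=λy_n ⇒ h·k1=z·y_n;  k2=λ(1+3/7z)y_n ⇒ h·k2=z(1+3/7z)y_n
  y_{n+1}/y_n = 1 − 1/7z + 8/7z(1+3/7z) = 1 + z + 24/49z²
  R(z) = 1 + z + 24/49z².

Solve |R(x)|<1 on ℝ⁻.
x=-1.26: |R|=0.5176
R=1: x+24/49x²=0 ⇒ x=−49/24=-2.0417; min R=1−1/(4·24/49)=0.4896>−1
Confirm numerically:
  x=-1.900: |R|=0.86816 <1
  x=-1.317: |R|=0.53255 <1
  x=-1.055: |R|=0.49016 <1
  x=-2.590: |R|=1.69560 >1
  x=-2.248: |R|=1.22719 >1
Interval (-2.0417, 0).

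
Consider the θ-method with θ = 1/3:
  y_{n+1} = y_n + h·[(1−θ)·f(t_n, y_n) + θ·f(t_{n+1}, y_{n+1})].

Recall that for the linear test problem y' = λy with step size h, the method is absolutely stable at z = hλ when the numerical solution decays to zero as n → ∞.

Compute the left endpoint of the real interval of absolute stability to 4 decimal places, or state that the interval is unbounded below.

On y'=λy, z=hλ:
  y_{n+1} = y_n + z·[2/3·y_n + 1/3·y_{n+1}] ⇒ (1 − 1/3z)y_{n+1} = (1 + 2/3z)y_n
  Hence R(z) = (1 + 2/3z)/(1 − 1/3z).

Need |R(x)|<1, x<0.
x=-1.13: |R|=0.1792
R=−1: 1+2/3x = −1+1/3x ⇒ -1/3x=2 ⇒ x=2/(-1/3)=-6.0000
Confirm numerically:
  x=-5.045: |R|=0.88129 <1
  x=-3.934: |R|=0.70205 <1
  x=-2.538: |R|=0.37486 <1
  x=-6.491: |R|=1.05173 >1
  x=-6.210: |R|=1.02280 >1
Stable set (-6.0000, 0).

z* = -6.0000.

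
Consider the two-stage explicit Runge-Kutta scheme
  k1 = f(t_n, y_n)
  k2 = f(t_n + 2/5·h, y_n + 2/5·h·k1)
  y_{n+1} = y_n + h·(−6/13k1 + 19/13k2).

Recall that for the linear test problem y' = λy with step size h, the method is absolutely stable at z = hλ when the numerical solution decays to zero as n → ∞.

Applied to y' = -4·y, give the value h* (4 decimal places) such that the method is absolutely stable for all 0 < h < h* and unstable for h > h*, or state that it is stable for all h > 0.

Test eqn y'=λy, z=hλ:
  k1=λy_n ⇒ h·k1=z·y_n;  k2=λ(1+2/5z)y_n ⇒ h·k2=z(1+2/5z)y_n
  y_{n+1}/y_n = 1 − 6/13z + 19/13z(1+2/5z) = 1 + z + 38/65z²
  Hence R(z) = 1 + z + 38/65z².

Need |R(x)|<1, x<0.
x=-0.98: |R|=0.5815
R=1: x+38/65x²=0 ⇒ x=−65/38=-1.7105; min R=1−1/(4·38/65)=0.5724>−1
Confirm numerically:
  x=-1.382: |R|=0.73457 <1
  x=-1.254: |R|=0.66532 <1
  x=-1.073: |R|=0.60008 <1
  x=-0.742: |R|=0.57987 <1
  x=-2.272: |R|=1.74578 >1
  x=-1.843: |R|=1.14273 >1
  x=-1.789: |R|=1.08207 >1
So |R|<1 on (-1.7105, 0).

(-1.7105,0); λ=-4 ⇒ h* = (65/38)/4 = 0.4276.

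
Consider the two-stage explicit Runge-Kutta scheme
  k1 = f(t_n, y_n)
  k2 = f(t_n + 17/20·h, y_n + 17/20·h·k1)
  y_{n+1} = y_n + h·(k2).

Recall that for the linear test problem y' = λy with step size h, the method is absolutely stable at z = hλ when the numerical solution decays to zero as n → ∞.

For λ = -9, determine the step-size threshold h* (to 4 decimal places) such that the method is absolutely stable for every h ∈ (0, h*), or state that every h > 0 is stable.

(-1.1765,0); λ=-9 ⇒ h* = (20/17)/9 = 0.1307.

On y'=λy, z=hλ:
  k1=λy_n ⇒ h·k1=z·y_n;  k2=λ(1+17/20z)y_n ⇒ h·k2=z(1+17/20z)y_n
  y_{n+1}/y_n = 1 + z(1+17/20z) = 1 + z + 17/20z²
  Hence R(z) = 1 + z + 17/20z².

Find x<0 with |R(x)|<1.
x=-0.44: |R|=0.7246
R=1: x+17/20x²=0 ⇒ x=−20/17=-1.1765; min R=1−1/(4·17/20)=0.7059>−1
Confirm numerically:
  x=-1.124: |R|=0.94987 <1
  x=-0.791: |R|=0.74083 <1
  x=-0.488: |R|=0.71442 <1
  x=-1.730: |R|=1.81396 >1
  x=-1.647: |R|=1.65872 >1
  x=-1.363: |R|=1.21610 >1
Stable set (-1.1765, 0).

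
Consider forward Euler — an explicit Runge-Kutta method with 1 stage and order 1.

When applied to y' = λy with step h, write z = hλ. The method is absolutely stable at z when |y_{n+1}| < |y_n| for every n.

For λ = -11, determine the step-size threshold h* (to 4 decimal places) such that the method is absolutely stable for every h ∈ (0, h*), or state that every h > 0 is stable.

(-2.0000,0); λ=-11 ⇒ h* = 0.1818.

On y'=λy, z=hλ:
  order 1, 1-stage ⇒ R(z)=1+z
  (e.g. R(-0.63)=0.37000, |R|=0.37000)

Solve |R(x)|<1 on ℝ⁻.
x=-0.63: |R|=0.3700
|R(-2.3)|=1.3000 |R(-1.93)|=0.9300 |R(-0.69)|=0.3100
Bisect:
  x_lo=-2.3889 |R|=1.3889  x_hi=-0.1081 |R|=0.8919
  mid=-1.24849 |R|=0.24849 →hi
  mid=-1.81869 |R|=0.81869 →hi
  mid=-2.10378 |R|=1.10378 →lo
  mid=-1.96124 |R|=0.96124 →hi
  mid=-2.03251 |R|=1.03251 →lo
  mid=-1.99687 |R|=0.99687 →hi
  mid=-2.01469 |R|=1.01469 →lo
  ...
  [-2.00007,-1.99994] ⇒ x*=-2.0000
Stable set (-2.0000, 0).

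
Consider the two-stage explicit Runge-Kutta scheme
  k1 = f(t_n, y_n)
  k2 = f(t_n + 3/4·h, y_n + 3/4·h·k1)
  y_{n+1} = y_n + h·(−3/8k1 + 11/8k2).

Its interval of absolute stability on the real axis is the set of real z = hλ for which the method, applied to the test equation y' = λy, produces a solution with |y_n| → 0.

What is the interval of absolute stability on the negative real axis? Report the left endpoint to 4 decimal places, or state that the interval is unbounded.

Test eqn y'=λy, z=hλ:
  k1=λy_n ⇒ h·k1=z·y_n;  k2=λ(1+3/4z)y_n ⇒ h·k2=z(1+3/4z)y_n
  y_{n+1}/y_n = 1 − 3/8z + 11/8z(1+3/4z) = 1 + z + 33/32z²
  Hence R(z) = 1 + z + 33/32z².

Need |R(x)|<1, x<0.
x=-1.76: |R|=2.4344
R=1: x+33/32x²=0 ⇒ x=−32/33=-0.9697; min R=1−1/(4·33/32)=0.7576>−1
Confirm numerically:
  x=-0.849: |R|=0.89433 <1
  x=-0.433: |R|=0.76035 <1
  x=-0.421: |R|=0.76178 <1
  x=-0.400: |R|=0.76500 <1
  x=-1.304: |R|=1.44955 >1
  x=-1.186: |R|=1.26455 >1
  x=-1.173: |R|=1.24593 >1
Interval (-0.9697, 0).

z∈(-0.9697,0).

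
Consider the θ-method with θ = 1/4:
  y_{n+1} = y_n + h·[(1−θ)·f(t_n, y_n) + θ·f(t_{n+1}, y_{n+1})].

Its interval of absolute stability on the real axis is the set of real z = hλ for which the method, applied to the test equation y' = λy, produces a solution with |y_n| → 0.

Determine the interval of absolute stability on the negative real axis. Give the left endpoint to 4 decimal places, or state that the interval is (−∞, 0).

With y'=λy (z=hλ):
  y_{n+1} = y_n + z·[3/4·y_n + 1/4·y_{n+1}] ⇒ (1 − 1/4z)y_{n+1} = (1 + 3/4z)y_n
  ⇒ R(z) = (1 + 3/4z)/(1 − 1/4z).

Find x<0 with |R(x)|<1.
x=-1.16: |R|=0.1008
R=−1: 1+3/4x = −1+1/4x ⇒ -1/2x=2 ⇒ x=2/(-1/2)=-4.0000
Confirm numerically:
  x=-3.221: |R|=0.78424 <1
  x=-2.705: |R|=0.61372 <1
  x=-2.361: |R|=0.48467 <1
  x=-4.555: |R|=1.12975 >1
  x=-4.064: |R|=1.01587 >1
Interval (-4.0000, 0).

z∈(-4.0000,0).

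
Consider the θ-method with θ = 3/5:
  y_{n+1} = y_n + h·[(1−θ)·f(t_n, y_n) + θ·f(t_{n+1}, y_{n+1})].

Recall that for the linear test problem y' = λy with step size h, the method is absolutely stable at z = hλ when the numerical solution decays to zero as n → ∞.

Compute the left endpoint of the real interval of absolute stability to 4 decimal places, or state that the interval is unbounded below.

On y'=λy, z=hλ:
  y_{n+1} = y_n + z·[2/5·y_n + 3/5·y_{n+1}] ⇒ (1 − 3/5z)y_{n+1} = (1 + 2/5z)y_n
  R(z) = (1 + 2/5z)/(1 − 3/5z).

Solve |R(x)|<1 on ℝ⁻.
x=-1.59: |R|=0.1863
x=-2: |R|=0.0909
x=-10: |R|=0.4286
x=-100: |R|=0.6393
θ=3/5≥1/2 ⇒ |1+2/5x|<|1−3/5x| ∀x<0 ⇒ stable on all of ℝ⁻.

unbounded; (−∞, 0).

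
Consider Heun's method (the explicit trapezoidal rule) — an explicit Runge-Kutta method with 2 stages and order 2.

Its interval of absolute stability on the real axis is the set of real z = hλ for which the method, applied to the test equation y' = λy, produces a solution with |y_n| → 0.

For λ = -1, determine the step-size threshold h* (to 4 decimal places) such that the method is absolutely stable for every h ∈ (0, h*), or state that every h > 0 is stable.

(-2.0000,0); λ=-1 ⇒ h* = 2.0000.

With y'=λy (z=hλ):
  order 2, 2-stage ⇒ R(z)=1+z+z^2/2
  (e.g. R(-1.78)=0.80420, |R|=0.80420)

Need |R(x)|<1, x<0.
x=-1.78: |R|=0.8042
|R(-2.34)|=1.3978 |R(-0.64)|=0.5648 |R(-0.59)|=0.5840
Bisect:
  x_lo=-2.8679 |R|=2.2445  x_hi=-0.2607 |R|=0.7733
  mid=-1.56429 |R|=0.65921 →hi
  mid=-2.21608 |R|=1.23943 →lo
  mid=-1.89019 |R|=0.89622 →hi
  mid=-2.05314 |R|=1.05455 →lo
  mid=-1.97166 |R|=0.97206 →hi
  mid=-2.01240 |R|=1.01248 →lo
  mid=-1.99203 |R|=0.99206 →hi
  mid=-2.00222 |R|=1.00222 →lo
  ...
  [-2.00015,-1.99999] ⇒ x*=-2.0000
So |R|<1 on (-2.0000, 0).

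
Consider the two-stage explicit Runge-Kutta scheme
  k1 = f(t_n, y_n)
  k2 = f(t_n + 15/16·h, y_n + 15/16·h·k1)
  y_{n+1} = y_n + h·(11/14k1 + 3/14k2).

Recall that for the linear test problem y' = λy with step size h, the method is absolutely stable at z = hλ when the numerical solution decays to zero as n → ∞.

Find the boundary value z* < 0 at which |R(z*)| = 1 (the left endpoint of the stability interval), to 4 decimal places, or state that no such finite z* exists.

With y'=λy (z=hλ):
  k1=λy_n ⇒ h·k1=z·y_n;  k2=λ(1+15/16z)y_n ⇒ h·k2=z(1+15/16z)y_n
  y_{n+1}/y_n = 1 + 11/14z + 3/14z(1+15/16z) = 1 + z + 45/224z²
  ⇒ R(z) = 1 + z + 45/224z².

Boundary: |R(x)|=1, x<0.
x=-1.3: |R|=0.0395
R=1: x+45/224x²=0 ⇒ x=−224/45=-4.9778; min R=1−1/(4·45/224)=-0.2444>−1
Confirm numerically:
  x=-4.336: |R|=0.44097 <1
  x=-3.922: |R|=0.16815 <1
  x=-3.706: |R|=0.05315 <1
  x=-2.811: |R|=0.22360 <1
  x=-5.476: |R|=1.54809 >1
  x=-5.343: |R|=1.39202 >1
  x=-5.036: |R|=1.05890 >1
Stable set (-4.9778, 0).

left endpoint -4.9778.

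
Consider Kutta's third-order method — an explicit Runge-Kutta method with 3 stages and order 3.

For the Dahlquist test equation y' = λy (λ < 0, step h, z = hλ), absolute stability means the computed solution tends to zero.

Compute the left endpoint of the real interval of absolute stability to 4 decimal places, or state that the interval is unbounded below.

left endpoint -2.5127.

Set f=λy, z=hλ:
  order 3, 3-stage ⇒ R(z)=1+z+z^2/2+z^3/6
  (e.g. R(-1.22)=0.22156, |R|=0.22156)

Find x<0 with |R(x)|<1.
x=-1.22: |R|=0.2216
|R(-2.75)|=1.4349 |R(-2.04)|=0.3741 |R(-1.26)|=0.2004
Bisect:
  x_lo=-2.8755 |R|=1.7038  x_hi=-0.0811 |R|=0.9221
  mid=-1.47829 |R|=0.07595 →hi
  mid=-2.17688 |R|=0.52677 →hi
  mid=-2.52617 |R|=1.02221 →lo
  mid=-2.35152 |R|=0.75388 →hi
  mid=-2.43885 |R|=0.88256 →hi
  mid=-2.48251 |R|=0.95097 →hi
  mid=-2.50434 |R|=0.98623 →hi
  mid=-2.51525 |R|=1.00413 →lo
  ...
  [-2.51287,-2.51270] ⇒ x*=-2.5127
So |R|<1 on (-2.5127, 0).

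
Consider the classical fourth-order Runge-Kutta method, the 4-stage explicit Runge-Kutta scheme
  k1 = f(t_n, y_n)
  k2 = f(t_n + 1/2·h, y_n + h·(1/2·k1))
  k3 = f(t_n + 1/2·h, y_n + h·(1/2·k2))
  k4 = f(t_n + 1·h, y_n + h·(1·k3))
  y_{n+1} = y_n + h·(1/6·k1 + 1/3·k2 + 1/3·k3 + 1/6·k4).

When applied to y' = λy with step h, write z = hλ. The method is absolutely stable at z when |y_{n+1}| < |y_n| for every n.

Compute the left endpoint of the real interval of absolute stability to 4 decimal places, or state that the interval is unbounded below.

z* = -2.7853.

With y'=λy (z=hλ):
  order 4, 4-stage ⇒ R(z)=1+z+z^2/2+z^3/6+z^4/24
  (e.g. R(-1.43)=0.27932, |R|=0.27932)

Need |R(x)|<1, x<0.
x=-1.43: |R|=0.2793
|R(-3.09)|=1.5654 |R(-2.57)|=0.7210 |R(-2.4)|=0.5584
Bisect:
  x_lo=-3.2514 |R|=1.9622  x_hi=-0.3294 |R|=0.7194
  mid=-1.79038 |R|=0.28398 →hi
  mid=-2.52088 |R|=0.66924 →hi
  mid=-2.88613 |R|=1.16298 →lo
  mid=-2.70350 |R|=0.88353 →hi
  mid=-2.79481 |R|=1.01445 →lo
  mid=-2.74916 |R|=0.94687 →hi
  mid=-2.77199 |R|=0.98012 →hi
  mid=-2.78340 |R|=0.99715 →hi
  ...
  [-2.78536,-2.78518] ⇒ x*=-2.7853
Stable set (-2.7853, 0).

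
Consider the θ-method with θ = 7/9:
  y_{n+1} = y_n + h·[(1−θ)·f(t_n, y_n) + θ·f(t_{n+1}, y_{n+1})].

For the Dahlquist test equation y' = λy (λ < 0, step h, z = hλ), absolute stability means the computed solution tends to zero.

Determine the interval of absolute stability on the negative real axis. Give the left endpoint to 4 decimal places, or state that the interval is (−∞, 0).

On y'=λy, z=hλ:
  y_{n+1} = y_n + z·[2/9·y_n + 7/9·y_{n+1}] ⇒ (1 − 7/9z)y_{n+1} = (1 + 2/9z)y_n
  Hence R(z) = (1 + 2/9z)/(1 − 7/9z).

Solve |R(x)|<1 on ℝ⁻.
x=-1.78: |R|=0.2535
x=-2: |R|=0.2174
x=-10: |R|=0.1392
x=-100: |R|=0.2694
θ=7/9≥1/2 ⇒ |1+2/9x|<|1−7/9x| ∀x<0 ⇒ unbounded interval.

unbounded; (−∞, 0).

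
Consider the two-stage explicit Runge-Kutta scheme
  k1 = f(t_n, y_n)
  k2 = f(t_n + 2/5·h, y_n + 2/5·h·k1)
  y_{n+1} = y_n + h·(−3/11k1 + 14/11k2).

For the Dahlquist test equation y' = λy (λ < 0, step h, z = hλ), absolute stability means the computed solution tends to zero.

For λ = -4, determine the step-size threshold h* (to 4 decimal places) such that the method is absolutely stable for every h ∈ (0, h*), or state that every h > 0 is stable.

(-1.9643,0); λ=-4 ⇒ h* = (55/28)/4 = 0.4911.

With y'=λy (z=hλ):
  k1=λy_n ⇒ h·k1=z·y_n;  k2=λ(1+2/5z)y_n ⇒ h·k2=z(1+2/5z)y_n
  y_{n+1}/y_n = 1 − 3/11z + 14/11z(1+2/5z) = 1 + z + 28/55z²
  R(z) = 1 + z + 28/55z².

Need |R(x)|<1, x<0.
x=-0.35: |R|=0.7124
R=1: x+28/55x²=0 ⇒ x=−55/28=-1.9643; min R=1−1/(4·28/55)=0.5089>−1
Confirm numerically:
  x=-1.750: |R|=0.80909 <1
  x=-1.396: |R|=0.59612 <1
  x=-1.266: |R|=0.54995 <1
  x=-0.887: |R|=0.51354 <1
  x=-2.489: |R|=1.66488 >1
  x=-2.141: |R|=1.19261 >1
Stable set (-1.9643, 0).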